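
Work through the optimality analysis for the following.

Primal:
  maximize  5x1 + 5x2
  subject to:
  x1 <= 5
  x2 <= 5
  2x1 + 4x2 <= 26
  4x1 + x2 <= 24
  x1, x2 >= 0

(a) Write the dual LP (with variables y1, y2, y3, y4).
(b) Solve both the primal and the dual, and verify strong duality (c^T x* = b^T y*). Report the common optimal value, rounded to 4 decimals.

The standard primal-dual pair for 'max c^T x s.t. A x <= b, x >= 0' is:
  Dual:  min b^T y  s.t.  A^T y >= c,  y >= 0.

So the dual LP is:
  minimize  5y1 + 5y2 + 26y3 + 24y4
  subject to:
    y1 + 2y3 + 4y4 >= 5
    y2 + 4y3 + y4 >= 5
    y1, y2, y3, y4 >= 0

Solving the primal: x* = (5, 4).
  primal value c^T x* = 45.
Solving the dual: y* = (0, 0, 1.0714, 0.7143).
  dual value b^T y* = 45.
Strong duality: c^T x* = b^T y*. Confirmed.

45


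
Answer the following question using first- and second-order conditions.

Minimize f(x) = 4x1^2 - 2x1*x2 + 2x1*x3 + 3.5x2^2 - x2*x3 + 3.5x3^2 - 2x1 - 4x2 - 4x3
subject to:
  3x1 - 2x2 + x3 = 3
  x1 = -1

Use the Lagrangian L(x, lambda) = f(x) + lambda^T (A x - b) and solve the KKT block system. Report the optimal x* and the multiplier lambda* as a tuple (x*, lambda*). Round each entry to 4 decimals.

Form the Lagrangian:
  L(x, lambda) = (1/2) x^T Q x + c^T x + lambda^T (A x - b)
Stationarity (grad_x L = 0): Q x + c + A^T lambda = 0.
Primal feasibility: A x = b.

This gives the KKT block system:
  [ Q   A^T ] [ x     ]   [-c ]
  [ A    0  ] [ lambda ] = [ b ]

Solving the linear system:
  x*      = (-1, -2.0645, 1.871)
  lambda* = (-9.1613, 29.6129)
  f(x*)   = 29.9355

x* = (-1, -2.0645, 1.871), lambda* = (-9.1613, 29.6129)


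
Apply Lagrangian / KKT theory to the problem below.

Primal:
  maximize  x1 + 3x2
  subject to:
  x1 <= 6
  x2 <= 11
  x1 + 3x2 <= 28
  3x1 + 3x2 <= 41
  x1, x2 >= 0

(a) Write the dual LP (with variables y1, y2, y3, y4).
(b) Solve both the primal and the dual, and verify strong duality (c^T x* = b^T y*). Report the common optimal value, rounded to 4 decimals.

The standard primal-dual pair for 'max c^T x s.t. A x <= b, x >= 0' is:
  Dual:  min b^T y  s.t.  A^T y >= c,  y >= 0.

So the dual LP is:
  minimize  6y1 + 11y2 + 28y3 + 41y4
  subject to:
    y1 + y3 + 3y4 >= 1
    y2 + 3y3 + 3y4 >= 3
    y1, y2, y3, y4 >= 0

Solving the primal: x* = (6, 7.3333).
  primal value c^T x* = 28.
Solving the dual: y* = (0, 0, 1, 0).
  dual value b^T y* = 28.
Strong duality: c^T x* = b^T y*. Confirmed.

28


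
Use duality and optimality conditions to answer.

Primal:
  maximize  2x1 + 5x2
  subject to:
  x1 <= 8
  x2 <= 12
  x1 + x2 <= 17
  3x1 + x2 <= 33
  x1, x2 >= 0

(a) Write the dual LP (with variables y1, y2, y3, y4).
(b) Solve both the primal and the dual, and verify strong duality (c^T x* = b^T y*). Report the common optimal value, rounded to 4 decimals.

The standard primal-dual pair for 'max c^T x s.t. A x <= b, x >= 0' is:
  Dual:  min b^T y  s.t.  A^T y >= c,  y >= 0.

So the dual LP is:
  minimize  8y1 + 12y2 + 17y3 + 33y4
  subject to:
    y1 + y3 + 3y4 >= 2
    y2 + y3 + y4 >= 5
    y1, y2, y3, y4 >= 0

Solving the primal: x* = (5, 12).
  primal value c^T x* = 70.
Solving the dual: y* = (0, 3, 2, 0).
  dual value b^T y* = 70.
Strong duality: c^T x* = b^T y*. Confirmed.

70


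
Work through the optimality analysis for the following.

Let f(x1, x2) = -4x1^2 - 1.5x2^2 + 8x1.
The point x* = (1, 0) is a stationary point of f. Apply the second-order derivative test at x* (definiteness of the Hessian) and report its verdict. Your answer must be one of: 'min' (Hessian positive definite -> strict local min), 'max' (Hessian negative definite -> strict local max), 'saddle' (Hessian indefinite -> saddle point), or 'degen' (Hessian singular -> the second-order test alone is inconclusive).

Compute the Hessian H = grad^2 f:
  H = [[-8, 0], [0, -3]]
Verify stationarity: grad f(x*) = H x* + g = (0, 0).
Eigenvalues of H: -8, -3.
Both eigenvalues < 0, so H is negative definite -> x* is a strict local max.

max


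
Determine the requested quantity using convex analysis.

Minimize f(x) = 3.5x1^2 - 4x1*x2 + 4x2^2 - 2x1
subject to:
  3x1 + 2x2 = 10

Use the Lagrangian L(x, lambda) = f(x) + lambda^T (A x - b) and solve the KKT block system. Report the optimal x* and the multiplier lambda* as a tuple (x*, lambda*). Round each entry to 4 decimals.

Form the Lagrangian:
  L(x, lambda) = (1/2) x^T Q x + c^T x + lambda^T (A x - b)
Stationarity (grad_x L = 0): Q x + c + A^T lambda = 0.
Primal feasibility: A x = b.

This gives the KKT block system:
  [ Q   A^T ] [ x     ]   [-c ]
  [ A    0  ] [ lambda ] = [ b ]

Solving the linear system:
  x*      = (2.2162, 1.6757)
  lambda* = (-2.2703)
  f(x*)   = 9.1351

x* = (2.2162, 1.6757), lambda* = (-2.2703)


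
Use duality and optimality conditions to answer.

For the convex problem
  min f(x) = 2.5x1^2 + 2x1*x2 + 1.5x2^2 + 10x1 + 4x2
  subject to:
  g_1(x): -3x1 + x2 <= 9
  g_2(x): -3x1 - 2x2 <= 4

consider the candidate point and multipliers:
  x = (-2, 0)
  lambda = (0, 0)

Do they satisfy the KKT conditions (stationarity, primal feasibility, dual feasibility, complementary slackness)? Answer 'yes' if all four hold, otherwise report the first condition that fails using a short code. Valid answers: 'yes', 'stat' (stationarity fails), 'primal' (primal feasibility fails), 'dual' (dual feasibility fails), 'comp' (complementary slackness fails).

Gradient of f: grad f(x) = Q x + c = (0, 0)
Constraint values g_i(x) = a_i^T x - b_i:
  g_1((-2, 0)) = -3
  g_2((-2, 0)) = 2
Stationarity residual: grad f(x) + sum_i lambda_i a_i = (0, 0)
  -> stationarity OK
Primal feasibility (all g_i <= 0): FAILS
Dual feasibility (all lambda_i >= 0): OK
Complementary slackness (lambda_i * g_i(x) = 0 for all i): OK

Verdict: the first failing condition is primal_feasibility -> primal.

primal


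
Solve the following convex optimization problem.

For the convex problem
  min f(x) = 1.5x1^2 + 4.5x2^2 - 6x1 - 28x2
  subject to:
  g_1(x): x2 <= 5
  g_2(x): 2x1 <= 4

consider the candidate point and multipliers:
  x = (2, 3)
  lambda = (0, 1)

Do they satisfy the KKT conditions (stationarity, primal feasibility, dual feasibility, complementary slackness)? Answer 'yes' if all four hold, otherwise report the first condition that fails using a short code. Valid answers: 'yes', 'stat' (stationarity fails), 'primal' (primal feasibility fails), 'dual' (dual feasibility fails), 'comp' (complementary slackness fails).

Gradient of f: grad f(x) = Q x + c = (0, -1)
Constraint values g_i(x) = a_i^T x - b_i:
  g_1((2, 3)) = -2
  g_2((2, 3)) = 0
Stationarity residual: grad f(x) + sum_i lambda_i a_i = (2, -1)
  -> stationarity FAILS
Primal feasibility (all g_i <= 0): OK
Dual feasibility (all lambda_i >= 0): OK
Complementary slackness (lambda_i * g_i(x) = 0 for all i): OK

Verdict: the first failing condition is stationarity -> stat.

stat


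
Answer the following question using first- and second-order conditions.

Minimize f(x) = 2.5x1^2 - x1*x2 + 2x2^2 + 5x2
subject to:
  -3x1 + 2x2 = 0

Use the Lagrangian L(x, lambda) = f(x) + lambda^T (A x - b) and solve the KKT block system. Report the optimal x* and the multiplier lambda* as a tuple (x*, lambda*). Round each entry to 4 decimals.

Form the Lagrangian:
  L(x, lambda) = (1/2) x^T Q x + c^T x + lambda^T (A x - b)
Stationarity (grad_x L = 0): Q x + c + A^T lambda = 0.
Primal feasibility: A x = b.

This gives the KKT block system:
  [ Q   A^T ] [ x     ]   [-c ]
  [ A    0  ] [ lambda ] = [ b ]

Solving the linear system:
  x*      = (-0.6818, -1.0227)
  lambda* = (-0.7955)
  f(x*)   = -2.5568

x* = (-0.6818, -1.0227), lambda* = (-0.7955)


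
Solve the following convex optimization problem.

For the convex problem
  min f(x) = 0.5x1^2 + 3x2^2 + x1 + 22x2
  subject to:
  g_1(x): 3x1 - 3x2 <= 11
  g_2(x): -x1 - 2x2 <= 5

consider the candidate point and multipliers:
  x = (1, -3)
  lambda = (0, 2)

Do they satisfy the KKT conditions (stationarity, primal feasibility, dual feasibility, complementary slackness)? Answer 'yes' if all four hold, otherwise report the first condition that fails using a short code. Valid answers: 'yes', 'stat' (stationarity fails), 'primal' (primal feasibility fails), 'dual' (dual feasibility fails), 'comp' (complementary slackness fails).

Gradient of f: grad f(x) = Q x + c = (2, 4)
Constraint values g_i(x) = a_i^T x - b_i:
  g_1((1, -3)) = 1
  g_2((1, -3)) = 0
Stationarity residual: grad f(x) + sum_i lambda_i a_i = (0, 0)
  -> stationarity OK
Primal feasibility (all g_i <= 0): FAILS
Dual feasibility (all lambda_i >= 0): OK
Complementary slackness (lambda_i * g_i(x) = 0 for all i): OK

Verdict: the first failing condition is primal_feasibility -> primal.

primal


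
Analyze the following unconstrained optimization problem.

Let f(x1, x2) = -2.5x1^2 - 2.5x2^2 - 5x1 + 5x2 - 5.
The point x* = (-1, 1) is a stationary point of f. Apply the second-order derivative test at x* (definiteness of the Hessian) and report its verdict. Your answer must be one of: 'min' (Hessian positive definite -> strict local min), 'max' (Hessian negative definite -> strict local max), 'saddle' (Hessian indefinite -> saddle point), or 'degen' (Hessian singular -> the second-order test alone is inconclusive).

Compute the Hessian H = grad^2 f:
  H = [[-5, 0], [0, -5]]
Verify stationarity: grad f(x*) = H x* + g = (0, 0).
Eigenvalues of H: -5, -5.
Both eigenvalues < 0, so H is negative definite -> x* is a strict local max.

max


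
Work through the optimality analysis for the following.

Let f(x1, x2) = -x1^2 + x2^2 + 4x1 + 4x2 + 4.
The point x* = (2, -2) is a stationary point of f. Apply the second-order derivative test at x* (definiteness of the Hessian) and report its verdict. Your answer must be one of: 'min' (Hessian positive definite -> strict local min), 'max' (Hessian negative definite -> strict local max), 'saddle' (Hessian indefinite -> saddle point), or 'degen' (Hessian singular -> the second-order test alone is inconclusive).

Compute the Hessian H = grad^2 f:
  H = [[-2, 0], [0, 2]]
Verify stationarity: grad f(x*) = H x* + g = (0, 0).
Eigenvalues of H: -2, 2.
Eigenvalues have mixed signs, so H is indefinite -> x* is a saddle point.

saddle


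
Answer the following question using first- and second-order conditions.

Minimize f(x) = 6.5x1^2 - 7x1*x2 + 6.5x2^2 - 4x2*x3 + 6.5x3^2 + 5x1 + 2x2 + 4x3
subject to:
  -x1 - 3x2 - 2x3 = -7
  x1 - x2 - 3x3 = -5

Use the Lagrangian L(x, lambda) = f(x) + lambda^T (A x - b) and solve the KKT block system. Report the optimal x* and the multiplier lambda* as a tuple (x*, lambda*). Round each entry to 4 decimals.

Form the Lagrangian:
  L(x, lambda) = (1/2) x^T Q x + c^T x + lambda^T (A x - b)
Stationarity (grad_x L = 0): Q x + c + A^T lambda = 0.
Primal feasibility: A x = b.

This gives the KKT block system:
  [ Q   A^T ] [ x     ]   [-c ]
  [ A    0  ] [ lambda ] = [ b ]

Solving the linear system:
  x*      = (0.3115, 1.3489, 1.3209)
  lambda* = (2.9198, 3.3121)
  f(x*)   = 23.269

x* = (0.3115, 1.3489, 1.3209), lambda* = (2.9198, 3.3121)


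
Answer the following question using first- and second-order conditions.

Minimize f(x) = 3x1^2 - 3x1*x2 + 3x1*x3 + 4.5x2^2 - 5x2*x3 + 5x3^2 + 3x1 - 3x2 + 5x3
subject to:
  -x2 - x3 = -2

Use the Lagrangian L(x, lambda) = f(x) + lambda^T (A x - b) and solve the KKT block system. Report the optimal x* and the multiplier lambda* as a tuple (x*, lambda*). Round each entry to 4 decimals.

Form the Lagrangian:
  L(x, lambda) = (1/2) x^T Q x + c^T x + lambda^T (A x - b)
Stationarity (grad_x L = 0): Q x + c + A^T lambda = 0.
Primal feasibility: A x = b.

This gives the KKT block system:
  [ Q   A^T ] [ x     ]   [-c ]
  [ A    0  ] [ lambda ] = [ b ]

Solving the linear system:
  x*      = (-0.2391, 1.2609, 0.7391)
  lambda* = (5.3696)
  f(x*)   = 4.9674

x* = (-0.2391, 1.2609, 0.7391), lambda* = (5.3696)


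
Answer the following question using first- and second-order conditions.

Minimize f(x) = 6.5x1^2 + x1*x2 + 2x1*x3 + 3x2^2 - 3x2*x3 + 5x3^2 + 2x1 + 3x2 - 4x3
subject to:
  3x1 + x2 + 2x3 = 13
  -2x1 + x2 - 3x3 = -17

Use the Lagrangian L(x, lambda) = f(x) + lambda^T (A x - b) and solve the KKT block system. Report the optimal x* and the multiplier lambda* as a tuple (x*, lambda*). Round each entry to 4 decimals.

Form the Lagrangian:
  L(x, lambda) = (1/2) x^T Q x + c^T x + lambda^T (A x - b)
Stationarity (grad_x L = 0): Q x + c + A^T lambda = 0.
Primal feasibility: A x = b.

This gives the KKT block system:
  [ Q   A^T ] [ x     ]   [-c ]
  [ A    0  ] [ lambda ] = [ b ]

Solving the linear system:
  x*      = (1.7059, -0.7059, 4.2941)
  lambda* = (-1.4471, 13.8588)
  f(x*)   = 119.2647

x* = (1.7059, -0.7059, 4.2941), lambda* = (-1.4471, 13.8588)


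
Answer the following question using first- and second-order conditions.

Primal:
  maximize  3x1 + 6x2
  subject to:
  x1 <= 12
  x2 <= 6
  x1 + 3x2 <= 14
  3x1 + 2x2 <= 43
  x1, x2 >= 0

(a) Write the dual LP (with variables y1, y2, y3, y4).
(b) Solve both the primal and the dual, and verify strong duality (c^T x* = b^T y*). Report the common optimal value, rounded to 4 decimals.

The standard primal-dual pair for 'max c^T x s.t. A x <= b, x >= 0' is:
  Dual:  min b^T y  s.t.  A^T y >= c,  y >= 0.

So the dual LP is:
  minimize  12y1 + 6y2 + 14y3 + 43y4
  subject to:
    y1 + y3 + 3y4 >= 3
    y2 + 3y3 + 2y4 >= 6
    y1, y2, y3, y4 >= 0

Solving the primal: x* = (12, 0.6667).
  primal value c^T x* = 40.
Solving the dual: y* = (1, 0, 2, 0).
  dual value b^T y* = 40.
Strong duality: c^T x* = b^T y*. Confirmed.

40


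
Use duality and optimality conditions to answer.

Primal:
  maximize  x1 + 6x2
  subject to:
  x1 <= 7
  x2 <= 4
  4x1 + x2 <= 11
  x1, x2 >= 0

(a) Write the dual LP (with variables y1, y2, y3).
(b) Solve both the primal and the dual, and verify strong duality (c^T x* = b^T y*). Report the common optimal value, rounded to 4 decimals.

The standard primal-dual pair for 'max c^T x s.t. A x <= b, x >= 0' is:
  Dual:  min b^T y  s.t.  A^T y >= c,  y >= 0.

So the dual LP is:
  minimize  7y1 + 4y2 + 11y3
  subject to:
    y1 + 4y3 >= 1
    y2 + y3 >= 6
    y1, y2, y3 >= 0

Solving the primal: x* = (1.75, 4).
  primal value c^T x* = 25.75.
Solving the dual: y* = (0, 5.75, 0.25).
  dual value b^T y* = 25.75.
Strong duality: c^T x* = b^T y*. Confirmed.

25.75


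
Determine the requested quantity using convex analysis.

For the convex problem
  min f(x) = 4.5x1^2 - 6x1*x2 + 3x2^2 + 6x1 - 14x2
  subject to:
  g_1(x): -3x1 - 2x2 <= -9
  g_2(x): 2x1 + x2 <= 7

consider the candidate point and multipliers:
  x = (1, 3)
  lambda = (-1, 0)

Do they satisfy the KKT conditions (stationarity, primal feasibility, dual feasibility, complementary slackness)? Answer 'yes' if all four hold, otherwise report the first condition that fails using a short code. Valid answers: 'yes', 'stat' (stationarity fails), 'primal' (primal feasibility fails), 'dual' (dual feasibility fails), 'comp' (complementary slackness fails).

Gradient of f: grad f(x) = Q x + c = (-3, -2)
Constraint values g_i(x) = a_i^T x - b_i:
  g_1((1, 3)) = 0
  g_2((1, 3)) = -2
Stationarity residual: grad f(x) + sum_i lambda_i a_i = (0, 0)
  -> stationarity OK
Primal feasibility (all g_i <= 0): OK
Dual feasibility (all lambda_i >= 0): FAILS
Complementary slackness (lambda_i * g_i(x) = 0 for all i): OK

Verdict: the first failing condition is dual_feasibility -> dual.

dual


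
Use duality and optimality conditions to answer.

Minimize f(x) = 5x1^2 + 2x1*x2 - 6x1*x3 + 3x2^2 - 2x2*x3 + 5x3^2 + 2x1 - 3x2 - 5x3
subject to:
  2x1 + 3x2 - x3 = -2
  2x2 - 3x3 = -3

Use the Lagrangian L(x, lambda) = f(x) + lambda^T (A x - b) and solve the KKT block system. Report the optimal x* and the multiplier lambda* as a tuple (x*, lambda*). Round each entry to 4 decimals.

Form the Lagrangian:
  L(x, lambda) = (1/2) x^T Q x + c^T x + lambda^T (A x - b)
Stationarity (grad_x L = 0): Q x + c + A^T lambda = 0.
Primal feasibility: A x = b.

This gives the KKT block system:
  [ Q   A^T ] [ x     ]   [-c ]
  [ A    0  ] [ lambda ] = [ b ]

Solving the linear system:
  x*      = (-0.0597, -0.3774, 0.7484)
  lambda* = (1.9211, 0.5586)
  f(x*)   = 1.3945

x* = (-0.0597, -0.3774, 0.7484), lambda* = (1.9211, 0.5586)


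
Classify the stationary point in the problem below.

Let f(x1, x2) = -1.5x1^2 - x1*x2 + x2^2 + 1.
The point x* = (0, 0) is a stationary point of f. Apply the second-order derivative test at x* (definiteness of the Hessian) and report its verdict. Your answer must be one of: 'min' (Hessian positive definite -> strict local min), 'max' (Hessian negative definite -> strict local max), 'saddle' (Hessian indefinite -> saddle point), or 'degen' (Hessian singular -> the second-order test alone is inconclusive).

Compute the Hessian H = grad^2 f:
  H = [[-3, -1], [-1, 2]]
Verify stationarity: grad f(x*) = H x* + g = (0, 0).
Eigenvalues of H: -3.1926, 2.1926.
Eigenvalues have mixed signs, so H is indefinite -> x* is a saddle point.

saddle


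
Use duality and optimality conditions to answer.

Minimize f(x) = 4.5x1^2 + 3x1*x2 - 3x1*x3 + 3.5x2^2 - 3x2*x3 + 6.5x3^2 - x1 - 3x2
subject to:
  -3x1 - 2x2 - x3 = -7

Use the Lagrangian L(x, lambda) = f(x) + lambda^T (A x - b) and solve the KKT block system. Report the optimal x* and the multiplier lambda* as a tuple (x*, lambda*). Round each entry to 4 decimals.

Form the Lagrangian:
  L(x, lambda) = (1/2) x^T Q x + c^T x + lambda^T (A x - b)
Stationarity (grad_x L = 0): Q x + c + A^T lambda = 0.
Primal feasibility: A x = b.

This gives the KKT block system:
  [ Q   A^T ] [ x     ]   [-c ]
  [ A    0  ] [ lambda ] = [ b ]

Solving the linear system:
  x*      = (1.1597, 1.3333, 0.8542)
  lambda* = (3.625)
  f(x*)   = 10.1076

x* = (1.1597, 1.3333, 0.8542), lambda* = (3.625)


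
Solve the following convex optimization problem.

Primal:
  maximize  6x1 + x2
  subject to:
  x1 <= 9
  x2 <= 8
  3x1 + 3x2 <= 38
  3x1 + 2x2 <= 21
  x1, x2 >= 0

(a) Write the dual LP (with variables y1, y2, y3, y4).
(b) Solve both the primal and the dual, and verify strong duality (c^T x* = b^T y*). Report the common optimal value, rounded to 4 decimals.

The standard primal-dual pair for 'max c^T x s.t. A x <= b, x >= 0' is:
  Dual:  min b^T y  s.t.  A^T y >= c,  y >= 0.

So the dual LP is:
  minimize  9y1 + 8y2 + 38y3 + 21y4
  subject to:
    y1 + 3y3 + 3y4 >= 6
    y2 + 3y3 + 2y4 >= 1
    y1, y2, y3, y4 >= 0

Solving the primal: x* = (7, 0).
  primal value c^T x* = 42.
Solving the dual: y* = (0, 0, 0, 2).
  dual value b^T y* = 42.
Strong duality: c^T x* = b^T y*. Confirmed.

42


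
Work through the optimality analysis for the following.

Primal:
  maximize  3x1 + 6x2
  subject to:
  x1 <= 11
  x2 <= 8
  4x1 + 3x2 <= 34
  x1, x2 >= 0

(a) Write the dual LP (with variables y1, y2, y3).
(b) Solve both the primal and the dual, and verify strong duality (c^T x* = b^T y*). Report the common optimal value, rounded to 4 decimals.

The standard primal-dual pair for 'max c^T x s.t. A x <= b, x >= 0' is:
  Dual:  min b^T y  s.t.  A^T y >= c,  y >= 0.

So the dual LP is:
  minimize  11y1 + 8y2 + 34y3
  subject to:
    y1 + 4y3 >= 3
    y2 + 3y3 >= 6
    y1, y2, y3 >= 0

Solving the primal: x* = (2.5, 8).
  primal value c^T x* = 55.5.
Solving the dual: y* = (0, 3.75, 0.75).
  dual value b^T y* = 55.5.
Strong duality: c^T x* = b^T y*. Confirmed.

55.5


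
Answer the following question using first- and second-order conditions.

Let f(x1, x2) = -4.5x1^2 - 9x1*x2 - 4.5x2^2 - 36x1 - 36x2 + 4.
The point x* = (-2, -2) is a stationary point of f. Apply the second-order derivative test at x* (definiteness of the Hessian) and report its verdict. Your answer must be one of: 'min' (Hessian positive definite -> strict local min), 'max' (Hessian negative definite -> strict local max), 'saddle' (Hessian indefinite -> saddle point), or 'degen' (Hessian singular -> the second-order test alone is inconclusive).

Compute the Hessian H = grad^2 f:
  H = [[-9, -9], [-9, -9]]
Verify stationarity: grad f(x*) = H x* + g = (0, 0).
Eigenvalues of H: -18, 0.
H has a zero eigenvalue (singular; negative semidefinite but not definite), so H is neither positive definite, negative definite, nor indefinite. The second-order test alone is inconclusive -> degen.
(Indeed, f is constant along the null direction of H through x*, so x* is not a strict local extremum.)

degen


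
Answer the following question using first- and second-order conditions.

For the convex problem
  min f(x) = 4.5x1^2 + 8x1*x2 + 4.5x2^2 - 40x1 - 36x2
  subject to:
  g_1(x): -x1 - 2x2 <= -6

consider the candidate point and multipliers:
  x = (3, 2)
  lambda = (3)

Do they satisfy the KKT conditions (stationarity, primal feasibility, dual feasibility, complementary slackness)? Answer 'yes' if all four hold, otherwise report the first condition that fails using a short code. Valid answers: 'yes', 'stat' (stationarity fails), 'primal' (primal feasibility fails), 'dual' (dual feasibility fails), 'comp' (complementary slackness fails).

Gradient of f: grad f(x) = Q x + c = (3, 6)
Constraint values g_i(x) = a_i^T x - b_i:
  g_1((3, 2)) = -1
Stationarity residual: grad f(x) + sum_i lambda_i a_i = (0, 0)
  -> stationarity OK
Primal feasibility (all g_i <= 0): OK
Dual feasibility (all lambda_i >= 0): OK
Complementary slackness (lambda_i * g_i(x) = 0 for all i): FAILS

Verdict: the first failing condition is complementary_slackness -> comp.

comp


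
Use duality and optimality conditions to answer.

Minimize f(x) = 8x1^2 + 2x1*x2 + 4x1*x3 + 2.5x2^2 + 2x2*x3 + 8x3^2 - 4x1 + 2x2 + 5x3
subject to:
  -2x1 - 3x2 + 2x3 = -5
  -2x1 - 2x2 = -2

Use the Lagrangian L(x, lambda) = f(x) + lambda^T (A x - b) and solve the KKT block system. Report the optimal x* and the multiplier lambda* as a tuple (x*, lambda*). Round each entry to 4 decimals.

Form the Lagrangian:
  L(x, lambda) = (1/2) x^T Q x + c^T x + lambda^T (A x - b)
Stationarity (grad_x L = 0): Q x + c + A^T lambda = 0.
Primal feasibility: A x = b.

This gives the KKT block system:
  [ Q   A^T ] [ x     ]   [-c ]
  [ A    0  ] [ lambda ] = [ b ]

Solving the linear system:
  x*      = (0.3421, 0.6579, -1.1711)
  lambda* = (5.5263, -6.4737)
  f(x*)   = 4.3882

x* = (0.3421, 0.6579, -1.1711), lambda* = (5.5263, -6.4737)


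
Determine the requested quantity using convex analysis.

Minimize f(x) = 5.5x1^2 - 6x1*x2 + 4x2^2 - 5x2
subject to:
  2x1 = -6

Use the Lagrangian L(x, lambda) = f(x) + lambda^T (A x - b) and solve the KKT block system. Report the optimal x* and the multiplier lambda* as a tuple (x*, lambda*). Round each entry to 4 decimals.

Form the Lagrangian:
  L(x, lambda) = (1/2) x^T Q x + c^T x + lambda^T (A x - b)
Stationarity (grad_x L = 0): Q x + c + A^T lambda = 0.
Primal feasibility: A x = b.

This gives the KKT block system:
  [ Q   A^T ] [ x     ]   [-c ]
  [ A    0  ] [ lambda ] = [ b ]

Solving the linear system:
  x*      = (-3, -1.625)
  lambda* = (11.625)
  f(x*)   = 38.9375

x* = (-3, -1.625), lambda* = (11.625)


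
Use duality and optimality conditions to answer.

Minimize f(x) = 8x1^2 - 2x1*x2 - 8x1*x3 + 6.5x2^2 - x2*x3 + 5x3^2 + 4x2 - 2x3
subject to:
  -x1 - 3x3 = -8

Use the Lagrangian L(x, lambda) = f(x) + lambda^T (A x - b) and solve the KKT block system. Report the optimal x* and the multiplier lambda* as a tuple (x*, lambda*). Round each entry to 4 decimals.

Form the Lagrangian:
  L(x, lambda) = (1/2) x^T Q x + c^T x + lambda^T (A x - b)
Stationarity (grad_x L = 0): Q x + c + A^T lambda = 0.
Primal feasibility: A x = b.

This gives the KKT block system:
  [ Q   A^T ] [ x     ]   [-c ]
  [ A    0  ] [ lambda ] = [ b ]

Solving the linear system:
  x*      = (1.3218, 0.0669, 2.2261)
  lambda* = (3.2065)
  f(x*)   = 10.7336

x* = (1.3218, 0.0669, 2.2261), lambda* = (3.2065)


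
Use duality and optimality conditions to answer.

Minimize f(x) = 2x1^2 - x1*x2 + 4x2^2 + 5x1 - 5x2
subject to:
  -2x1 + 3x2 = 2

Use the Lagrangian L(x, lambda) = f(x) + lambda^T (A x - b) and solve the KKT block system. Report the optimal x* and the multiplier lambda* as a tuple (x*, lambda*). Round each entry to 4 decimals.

Form the Lagrangian:
  L(x, lambda) = (1/2) x^T Q x + c^T x + lambda^T (A x - b)
Stationarity (grad_x L = 0): Q x + c + A^T lambda = 0.
Primal feasibility: A x = b.

This gives the KKT block system:
  [ Q   A^T ] [ x     ]   [-c ]
  [ A    0  ] [ lambda ] = [ b ]

Solving the linear system:
  x*      = (-0.7321, 0.1786)
  lambda* = (0.9464)
  f(x*)   = -3.2232

x* = (-0.7321, 0.1786), lambda* = (0.9464)


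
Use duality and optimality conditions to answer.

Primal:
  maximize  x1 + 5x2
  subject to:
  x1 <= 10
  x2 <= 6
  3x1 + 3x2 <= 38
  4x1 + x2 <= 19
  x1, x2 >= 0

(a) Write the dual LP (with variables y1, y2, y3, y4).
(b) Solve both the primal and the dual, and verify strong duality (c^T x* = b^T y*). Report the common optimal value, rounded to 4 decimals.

The standard primal-dual pair for 'max c^T x s.t. A x <= b, x >= 0' is:
  Dual:  min b^T y  s.t.  A^T y >= c,  y >= 0.

So the dual LP is:
  minimize  10y1 + 6y2 + 38y3 + 19y4
  subject to:
    y1 + 3y3 + 4y4 >= 1
    y2 + 3y3 + y4 >= 5
    y1, y2, y3, y4 >= 0

Solving the primal: x* = (3.25, 6).
  primal value c^T x* = 33.25.
Solving the dual: y* = (0, 4.75, 0, 0.25).
  dual value b^T y* = 33.25.
Strong duality: c^T x* = b^T y*. Confirmed.

33.25


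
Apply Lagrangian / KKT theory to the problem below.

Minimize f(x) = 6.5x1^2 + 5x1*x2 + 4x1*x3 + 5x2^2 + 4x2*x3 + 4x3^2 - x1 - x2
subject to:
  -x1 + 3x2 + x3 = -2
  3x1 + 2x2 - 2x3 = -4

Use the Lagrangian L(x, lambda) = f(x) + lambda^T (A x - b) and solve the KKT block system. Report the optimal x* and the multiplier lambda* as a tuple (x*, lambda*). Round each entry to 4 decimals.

Form the Lagrangian:
  L(x, lambda) = (1/2) x^T Q x + c^T x + lambda^T (A x - b)
Stationarity (grad_x L = 0): Q x + c + A^T lambda = 0.
Primal feasibility: A x = b.

This gives the KKT block system:
  [ Q   A^T ] [ x     ]   [-c ]
  [ A    0  ] [ lambda ] = [ b ]

Solving the linear system:
  x*      = (-0.1194, -0.9851, 0.8359)
  lambda* = (1.4587, 1.864)
  f(x*)   = 5.7389

x* = (-0.1194, -0.9851, 0.8359), lambda* = (1.4587, 1.864)


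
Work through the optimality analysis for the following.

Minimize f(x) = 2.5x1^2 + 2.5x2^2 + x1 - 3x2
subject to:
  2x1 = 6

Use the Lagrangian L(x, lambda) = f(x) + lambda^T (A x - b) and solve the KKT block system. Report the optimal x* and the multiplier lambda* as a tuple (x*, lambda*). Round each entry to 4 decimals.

Form the Lagrangian:
  L(x, lambda) = (1/2) x^T Q x + c^T x + lambda^T (A x - b)
Stationarity (grad_x L = 0): Q x + c + A^T lambda = 0.
Primal feasibility: A x = b.

This gives the KKT block system:
  [ Q   A^T ] [ x     ]   [-c ]
  [ A    0  ] [ lambda ] = [ b ]

Solving the linear system:
  x*      = (3, 0.6)
  lambda* = (-8)
  f(x*)   = 24.6

x* = (3, 0.6), lambda* = (-8)


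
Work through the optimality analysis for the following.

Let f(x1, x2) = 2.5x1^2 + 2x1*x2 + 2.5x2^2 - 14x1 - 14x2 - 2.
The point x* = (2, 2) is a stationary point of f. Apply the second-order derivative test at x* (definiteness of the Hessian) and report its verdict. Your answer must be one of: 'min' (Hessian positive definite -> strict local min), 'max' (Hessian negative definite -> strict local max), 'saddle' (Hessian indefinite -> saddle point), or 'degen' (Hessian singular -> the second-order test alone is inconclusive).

Compute the Hessian H = grad^2 f:
  H = [[5, 2], [2, 5]]
Verify stationarity: grad f(x*) = H x* + g = (0, 0).
Eigenvalues of H: 3, 7.
Both eigenvalues > 0, so H is positive definite -> x* is a strict local min.

min


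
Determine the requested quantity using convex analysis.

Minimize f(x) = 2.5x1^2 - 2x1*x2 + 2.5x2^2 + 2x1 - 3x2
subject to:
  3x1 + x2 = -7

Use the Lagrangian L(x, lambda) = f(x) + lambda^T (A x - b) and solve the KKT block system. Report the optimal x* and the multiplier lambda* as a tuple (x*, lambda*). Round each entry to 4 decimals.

Form the Lagrangian:
  L(x, lambda) = (1/2) x^T Q x + c^T x + lambda^T (A x - b)
Stationarity (grad_x L = 0): Q x + c + A^T lambda = 0.
Primal feasibility: A x = b.

This gives the KKT block system:
  [ Q   A^T ] [ x     ]   [-c ]
  [ A    0  ] [ lambda ] = [ b ]

Solving the linear system:
  x*      = (-2.0968, -0.7097)
  lambda* = (2.3548)
  f(x*)   = 7.2097

x* = (-2.0968, -0.7097), lambda* = (2.3548)


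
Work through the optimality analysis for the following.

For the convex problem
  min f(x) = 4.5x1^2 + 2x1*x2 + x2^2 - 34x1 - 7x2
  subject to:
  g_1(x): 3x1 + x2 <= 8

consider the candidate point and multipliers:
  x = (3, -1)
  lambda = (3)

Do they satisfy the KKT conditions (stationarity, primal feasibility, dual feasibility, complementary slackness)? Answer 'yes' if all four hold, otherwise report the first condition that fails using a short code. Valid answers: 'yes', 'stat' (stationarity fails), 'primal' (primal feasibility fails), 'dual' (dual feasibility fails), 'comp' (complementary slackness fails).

Gradient of f: grad f(x) = Q x + c = (-9, -3)
Constraint values g_i(x) = a_i^T x - b_i:
  g_1((3, -1)) = 0
Stationarity residual: grad f(x) + sum_i lambda_i a_i = (0, 0)
  -> stationarity OK
Primal feasibility (all g_i <= 0): OK
Dual feasibility (all lambda_i >= 0): OK
Complementary slackness (lambda_i * g_i(x) = 0 for all i): OK

Verdict: yes, KKT holds.

yes


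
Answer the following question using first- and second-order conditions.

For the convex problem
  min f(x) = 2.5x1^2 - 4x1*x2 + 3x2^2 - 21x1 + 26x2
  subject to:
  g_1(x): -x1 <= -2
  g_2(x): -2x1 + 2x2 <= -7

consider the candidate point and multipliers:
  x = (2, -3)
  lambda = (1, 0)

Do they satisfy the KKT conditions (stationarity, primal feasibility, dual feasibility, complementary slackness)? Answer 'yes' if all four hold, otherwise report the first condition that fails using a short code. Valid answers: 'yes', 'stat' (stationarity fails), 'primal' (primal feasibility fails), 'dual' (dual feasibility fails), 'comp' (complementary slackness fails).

Gradient of f: grad f(x) = Q x + c = (1, 0)
Constraint values g_i(x) = a_i^T x - b_i:
  g_1((2, -3)) = 0
  g_2((2, -3)) = -3
Stationarity residual: grad f(x) + sum_i lambda_i a_i = (0, 0)
  -> stationarity OK
Primal feasibility (all g_i <= 0): OK
Dual feasibility (all lambda_i >= 0): OK
Complementary slackness (lambda_i * g_i(x) = 0 for all i): OK

Verdict: yes, KKT holds.

yes


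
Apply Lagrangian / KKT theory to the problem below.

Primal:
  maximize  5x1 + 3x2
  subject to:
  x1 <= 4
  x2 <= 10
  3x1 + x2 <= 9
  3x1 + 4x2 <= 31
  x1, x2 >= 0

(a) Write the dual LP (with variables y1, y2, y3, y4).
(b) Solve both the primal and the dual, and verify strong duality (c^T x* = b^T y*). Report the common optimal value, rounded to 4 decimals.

The standard primal-dual pair for 'max c^T x s.t. A x <= b, x >= 0' is:
  Dual:  min b^T y  s.t.  A^T y >= c,  y >= 0.

So the dual LP is:
  minimize  4y1 + 10y2 + 9y3 + 31y4
  subject to:
    y1 + 3y3 + 3y4 >= 5
    y2 + y3 + 4y4 >= 3
    y1, y2, y3, y4 >= 0

Solving the primal: x* = (0.5556, 7.3333).
  primal value c^T x* = 24.7778.
Solving the dual: y* = (0, 0, 1.2222, 0.4444).
  dual value b^T y* = 24.7778.
Strong duality: c^T x* = b^T y*. Confirmed.

24.7778


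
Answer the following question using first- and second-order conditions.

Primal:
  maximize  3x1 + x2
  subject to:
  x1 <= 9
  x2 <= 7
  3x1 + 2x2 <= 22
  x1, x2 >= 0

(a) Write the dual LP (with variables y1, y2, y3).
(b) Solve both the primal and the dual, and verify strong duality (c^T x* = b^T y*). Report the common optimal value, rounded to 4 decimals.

The standard primal-dual pair for 'max c^T x s.t. A x <= b, x >= 0' is:
  Dual:  min b^T y  s.t.  A^T y >= c,  y >= 0.

So the dual LP is:
  minimize  9y1 + 7y2 + 22y3
  subject to:
    y1 + 3y3 >= 3
    y2 + 2y3 >= 1
    y1, y2, y3 >= 0

Solving the primal: x* = (7.3333, 0).
  primal value c^T x* = 22.
Solving the dual: y* = (0, 0, 1).
  dual value b^T y* = 22.
Strong duality: c^T x* = b^T y*. Confirmed.

22


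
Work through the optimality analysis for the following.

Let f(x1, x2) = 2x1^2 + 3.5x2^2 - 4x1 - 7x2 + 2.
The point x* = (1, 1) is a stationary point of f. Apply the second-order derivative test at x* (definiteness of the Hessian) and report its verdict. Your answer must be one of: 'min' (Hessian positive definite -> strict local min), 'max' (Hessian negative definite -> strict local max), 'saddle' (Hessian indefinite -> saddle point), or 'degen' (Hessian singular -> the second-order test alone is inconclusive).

Compute the Hessian H = grad^2 f:
  H = [[4, 0], [0, 7]]
Verify stationarity: grad f(x*) = H x* + g = (0, 0).
Eigenvalues of H: 4, 7.
Both eigenvalues > 0, so H is positive definite -> x* is a strict local min.

min


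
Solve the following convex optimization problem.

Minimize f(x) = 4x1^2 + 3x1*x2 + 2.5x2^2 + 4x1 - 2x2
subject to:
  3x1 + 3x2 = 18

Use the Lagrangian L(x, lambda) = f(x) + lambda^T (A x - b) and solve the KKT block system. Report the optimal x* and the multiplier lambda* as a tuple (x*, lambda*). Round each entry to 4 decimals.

Form the Lagrangian:
  L(x, lambda) = (1/2) x^T Q x + c^T x + lambda^T (A x - b)
Stationarity (grad_x L = 0): Q x + c + A^T lambda = 0.
Primal feasibility: A x = b.

This gives the KKT block system:
  [ Q   A^T ] [ x     ]   [-c ]
  [ A    0  ] [ lambda ] = [ b ]

Solving the linear system:
  x*      = (0.8571, 5.1429)
  lambda* = (-8.7619)
  f(x*)   = 75.4286

x* = (0.8571, 5.1429), lambda* = (-8.7619)


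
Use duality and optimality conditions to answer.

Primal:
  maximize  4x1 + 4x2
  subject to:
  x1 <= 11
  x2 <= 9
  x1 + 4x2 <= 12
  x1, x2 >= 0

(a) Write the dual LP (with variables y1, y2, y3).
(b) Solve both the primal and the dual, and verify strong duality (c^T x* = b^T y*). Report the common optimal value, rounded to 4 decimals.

The standard primal-dual pair for 'max c^T x s.t. A x <= b, x >= 0' is:
  Dual:  min b^T y  s.t.  A^T y >= c,  y >= 0.

So the dual LP is:
  minimize  11y1 + 9y2 + 12y3
  subject to:
    y1 + y3 >= 4
    y2 + 4y3 >= 4
    y1, y2, y3 >= 0

Solving the primal: x* = (11, 0.25).
  primal value c^T x* = 45.
Solving the dual: y* = (3, 0, 1).
  dual value b^T y* = 45.
Strong duality: c^T x* = b^T y*. Confirmed.

45


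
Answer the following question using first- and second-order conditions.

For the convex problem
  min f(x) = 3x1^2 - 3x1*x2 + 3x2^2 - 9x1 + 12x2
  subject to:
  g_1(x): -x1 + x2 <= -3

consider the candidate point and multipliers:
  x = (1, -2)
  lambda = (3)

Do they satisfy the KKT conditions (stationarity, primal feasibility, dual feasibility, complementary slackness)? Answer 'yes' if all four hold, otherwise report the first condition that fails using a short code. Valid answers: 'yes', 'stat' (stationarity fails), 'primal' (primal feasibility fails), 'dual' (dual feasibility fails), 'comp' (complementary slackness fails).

Gradient of f: grad f(x) = Q x + c = (3, -3)
Constraint values g_i(x) = a_i^T x - b_i:
  g_1((1, -2)) = 0
Stationarity residual: grad f(x) + sum_i lambda_i a_i = (0, 0)
  -> stationarity OK
Primal feasibility (all g_i <= 0): OK
Dual feasibility (all lambda_i >= 0): OK
Complementary slackness (lambda_i * g_i(x) = 0 for all i): OK

Verdict: yes, KKT holds.

yes


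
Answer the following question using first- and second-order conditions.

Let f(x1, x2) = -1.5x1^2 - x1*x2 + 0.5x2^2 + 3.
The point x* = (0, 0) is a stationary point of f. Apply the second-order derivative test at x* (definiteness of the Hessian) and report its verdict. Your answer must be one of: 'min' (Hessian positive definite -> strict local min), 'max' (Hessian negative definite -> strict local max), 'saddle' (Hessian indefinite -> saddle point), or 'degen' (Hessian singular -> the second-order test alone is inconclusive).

Compute the Hessian H = grad^2 f:
  H = [[-3, -1], [-1, 1]]
Verify stationarity: grad f(x*) = H x* + g = (0, 0).
Eigenvalues of H: -3.2361, 1.2361.
Eigenvalues have mixed signs, so H is indefinite -> x* is a saddle point.

saddle


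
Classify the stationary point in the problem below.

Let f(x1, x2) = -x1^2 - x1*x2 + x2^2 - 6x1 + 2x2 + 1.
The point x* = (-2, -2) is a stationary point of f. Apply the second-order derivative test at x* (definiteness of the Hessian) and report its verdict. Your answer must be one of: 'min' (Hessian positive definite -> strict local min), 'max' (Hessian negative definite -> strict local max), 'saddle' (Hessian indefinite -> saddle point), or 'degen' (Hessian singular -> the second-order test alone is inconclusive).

Compute the Hessian H = grad^2 f:
  H = [[-2, -1], [-1, 2]]
Verify stationarity: grad f(x*) = H x* + g = (0, 0).
Eigenvalues of H: -2.2361, 2.2361.
Eigenvalues have mixed signs, so H is indefinite -> x* is a saddle point.

saddle


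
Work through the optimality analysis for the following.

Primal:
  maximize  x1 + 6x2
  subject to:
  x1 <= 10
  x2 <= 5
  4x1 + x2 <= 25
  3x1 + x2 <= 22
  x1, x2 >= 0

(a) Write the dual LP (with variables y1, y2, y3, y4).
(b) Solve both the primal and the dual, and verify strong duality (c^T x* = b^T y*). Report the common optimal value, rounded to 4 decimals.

The standard primal-dual pair for 'max c^T x s.t. A x <= b, x >= 0' is:
  Dual:  min b^T y  s.t.  A^T y >= c,  y >= 0.

So the dual LP is:
  minimize  10y1 + 5y2 + 25y3 + 22y4
  subject to:
    y1 + 4y3 + 3y4 >= 1
    y2 + y3 + y4 >= 6
    y1, y2, y3, y4 >= 0

Solving the primal: x* = (5, 5).
  primal value c^T x* = 35.
Solving the dual: y* = (0, 5.75, 0.25, 0).
  dual value b^T y* = 35.
Strong duality: c^T x* = b^T y*. Confirmed.

35


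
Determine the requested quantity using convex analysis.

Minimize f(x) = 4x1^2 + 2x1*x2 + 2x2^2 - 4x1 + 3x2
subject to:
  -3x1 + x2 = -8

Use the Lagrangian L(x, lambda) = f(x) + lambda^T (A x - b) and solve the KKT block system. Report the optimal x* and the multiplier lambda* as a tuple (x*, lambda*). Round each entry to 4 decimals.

Form the Lagrangian:
  L(x, lambda) = (1/2) x^T Q x + c^T x + lambda^T (A x - b)
Stationarity (grad_x L = 0): Q x + c + A^T lambda = 0.
Primal feasibility: A x = b.

This gives the KKT block system:
  [ Q   A^T ] [ x     ]   [-c ]
  [ A    0  ] [ lambda ] = [ b ]

Solving the linear system:
  x*      = (1.9107, -2.2679)
  lambda* = (2.25)
  f(x*)   = 1.7768

x* = (1.9107, -2.2679), lambda* = (2.25)


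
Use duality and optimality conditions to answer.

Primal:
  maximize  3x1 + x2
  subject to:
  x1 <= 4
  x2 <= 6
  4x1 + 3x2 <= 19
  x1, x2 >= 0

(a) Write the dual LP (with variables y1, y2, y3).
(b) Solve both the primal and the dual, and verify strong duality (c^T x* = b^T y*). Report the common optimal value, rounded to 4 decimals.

The standard primal-dual pair for 'max c^T x s.t. A x <= b, x >= 0' is:
  Dual:  min b^T y  s.t.  A^T y >= c,  y >= 0.

So the dual LP is:
  minimize  4y1 + 6y2 + 19y3
  subject to:
    y1 + 4y3 >= 3
    y2 + 3y3 >= 1
    y1, y2, y3 >= 0

Solving the primal: x* = (4, 1).
  primal value c^T x* = 13.
Solving the dual: y* = (1.6667, 0, 0.3333).
  dual value b^T y* = 13.
Strong duality: c^T x* = b^T y*. Confirmed.

13


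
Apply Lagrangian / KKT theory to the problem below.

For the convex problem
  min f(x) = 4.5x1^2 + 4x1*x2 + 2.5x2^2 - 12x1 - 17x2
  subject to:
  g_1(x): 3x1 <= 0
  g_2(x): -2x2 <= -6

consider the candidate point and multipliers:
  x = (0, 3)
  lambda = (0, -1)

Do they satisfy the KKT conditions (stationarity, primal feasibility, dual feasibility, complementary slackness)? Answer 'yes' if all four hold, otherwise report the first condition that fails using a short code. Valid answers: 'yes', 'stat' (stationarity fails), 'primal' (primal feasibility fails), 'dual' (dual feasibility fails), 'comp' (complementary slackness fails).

Gradient of f: grad f(x) = Q x + c = (0, -2)
Constraint values g_i(x) = a_i^T x - b_i:
  g_1((0, 3)) = 0
  g_2((0, 3)) = 0
Stationarity residual: grad f(x) + sum_i lambda_i a_i = (0, 0)
  -> stationarity OK
Primal feasibility (all g_i <= 0): OK
Dual feasibility (all lambda_i >= 0): FAILS
Complementary slackness (lambda_i * g_i(x) = 0 for all i): OK

Verdict: the first failing condition is dual_feasibility -> dual.

dual


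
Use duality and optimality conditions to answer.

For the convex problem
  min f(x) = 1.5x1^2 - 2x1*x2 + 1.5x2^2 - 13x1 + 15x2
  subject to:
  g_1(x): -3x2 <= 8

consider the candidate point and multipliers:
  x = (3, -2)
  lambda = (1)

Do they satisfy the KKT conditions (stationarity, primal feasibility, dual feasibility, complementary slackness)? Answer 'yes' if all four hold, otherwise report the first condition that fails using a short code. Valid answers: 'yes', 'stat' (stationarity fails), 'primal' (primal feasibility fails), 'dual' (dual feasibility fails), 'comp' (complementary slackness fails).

Gradient of f: grad f(x) = Q x + c = (0, 3)
Constraint values g_i(x) = a_i^T x - b_i:
  g_1((3, -2)) = -2
Stationarity residual: grad f(x) + sum_i lambda_i a_i = (0, 0)
  -> stationarity OK
Primal feasibility (all g_i <= 0): OK
Dual feasibility (all lambda_i >= 0): OK
Complementary slackness (lambda_i * g_i(x) = 0 for all i): FAILS

Verdict: the first failing condition is complementary_slackness -> comp.

comp
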